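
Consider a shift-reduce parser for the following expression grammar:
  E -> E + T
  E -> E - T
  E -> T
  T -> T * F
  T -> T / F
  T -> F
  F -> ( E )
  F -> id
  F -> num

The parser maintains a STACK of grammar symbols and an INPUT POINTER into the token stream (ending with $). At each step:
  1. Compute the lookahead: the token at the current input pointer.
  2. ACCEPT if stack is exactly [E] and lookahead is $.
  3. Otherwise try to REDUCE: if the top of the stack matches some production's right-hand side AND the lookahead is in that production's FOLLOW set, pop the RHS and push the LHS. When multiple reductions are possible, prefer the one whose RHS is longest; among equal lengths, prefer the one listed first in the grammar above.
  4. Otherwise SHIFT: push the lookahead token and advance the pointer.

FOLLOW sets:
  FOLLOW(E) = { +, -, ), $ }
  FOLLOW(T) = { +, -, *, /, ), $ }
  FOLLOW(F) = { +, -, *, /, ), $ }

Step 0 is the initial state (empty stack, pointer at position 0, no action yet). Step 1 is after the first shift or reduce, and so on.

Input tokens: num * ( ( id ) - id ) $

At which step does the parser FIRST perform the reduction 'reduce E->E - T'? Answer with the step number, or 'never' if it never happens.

Answer: 19

Derivation:
Step 1: shift num. Stack=[num] ptr=1 lookahead=* remaining=[* ( ( id ) - id ) $]
Step 2: reduce F->num. Stack=[F] ptr=1 lookahead=* remaining=[* ( ( id ) - id ) $]
Step 3: reduce T->F. Stack=[T] ptr=1 lookahead=* remaining=[* ( ( id ) - id ) $]
Step 4: shift *. Stack=[T *] ptr=2 lookahead=( remaining=[( ( id ) - id ) $]
Step 5: shift (. Stack=[T * (] ptr=3 lookahead=( remaining=[( id ) - id ) $]
Step 6: shift (. Stack=[T * ( (] ptr=4 lookahead=id remaining=[id ) - id ) $]
Step 7: shift id. Stack=[T * ( ( id] ptr=5 lookahead=) remaining=[) - id ) $]
Step 8: reduce F->id. Stack=[T * ( ( F] ptr=5 lookahead=) remaining=[) - id ) $]
Step 9: reduce T->F. Stack=[T * ( ( T] ptr=5 lookahead=) remaining=[) - id ) $]
Step 10: reduce E->T. Stack=[T * ( ( E] ptr=5 lookahead=) remaining=[) - id ) $]
Step 11: shift ). Stack=[T * ( ( E )] ptr=6 lookahead=- remaining=[- id ) $]
Step 12: reduce F->( E ). Stack=[T * ( F] ptr=6 lookahead=- remaining=[- id ) $]
Step 13: reduce T->F. Stack=[T * ( T] ptr=6 lookahead=- remaining=[- id ) $]
Step 14: reduce E->T. Stack=[T * ( E] ptr=6 lookahead=- remaining=[- id ) $]
Step 15: shift -. Stack=[T * ( E -] ptr=7 lookahead=id remaining=[id ) $]
Step 16: shift id. Stack=[T * ( E - id] ptr=8 lookahead=) remaining=[) $]
Step 17: reduce F->id. Stack=[T * ( E - F] ptr=8 lookahead=) remaining=[) $]
Step 18: reduce T->F. Stack=[T * ( E - T] ptr=8 lookahead=) remaining=[) $]
Step 19: reduce E->E - T. Stack=[T * ( E] ptr=8 lookahead=) remaining=[) $]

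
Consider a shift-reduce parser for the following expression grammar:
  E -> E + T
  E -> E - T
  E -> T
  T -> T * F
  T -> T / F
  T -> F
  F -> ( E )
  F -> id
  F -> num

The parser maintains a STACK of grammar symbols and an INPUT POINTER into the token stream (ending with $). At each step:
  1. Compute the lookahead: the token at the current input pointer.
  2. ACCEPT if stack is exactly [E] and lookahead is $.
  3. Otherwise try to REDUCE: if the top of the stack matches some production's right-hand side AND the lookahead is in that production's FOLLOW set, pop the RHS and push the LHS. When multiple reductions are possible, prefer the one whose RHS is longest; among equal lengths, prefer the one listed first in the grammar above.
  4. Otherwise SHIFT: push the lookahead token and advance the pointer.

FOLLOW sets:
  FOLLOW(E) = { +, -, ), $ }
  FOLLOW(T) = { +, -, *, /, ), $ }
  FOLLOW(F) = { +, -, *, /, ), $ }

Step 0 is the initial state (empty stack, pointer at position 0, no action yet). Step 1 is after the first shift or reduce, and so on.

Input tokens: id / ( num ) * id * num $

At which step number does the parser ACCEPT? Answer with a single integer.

Step 1: shift id. Stack=[id] ptr=1 lookahead=/ remaining=[/ ( num ) * id * num $]
Step 2: reduce F->id. Stack=[F] ptr=1 lookahead=/ remaining=[/ ( num ) * id * num $]
Step 3: reduce T->F. Stack=[T] ptr=1 lookahead=/ remaining=[/ ( num ) * id * num $]
Step 4: shift /. Stack=[T /] ptr=2 lookahead=( remaining=[( num ) * id * num $]
Step 5: shift (. Stack=[T / (] ptr=3 lookahead=num remaining=[num ) * id * num $]
Step 6: shift num. Stack=[T / ( num] ptr=4 lookahead=) remaining=[) * id * num $]
Step 7: reduce F->num. Stack=[T / ( F] ptr=4 lookahead=) remaining=[) * id * num $]
Step 8: reduce T->F. Stack=[T / ( T] ptr=4 lookahead=) remaining=[) * id * num $]
Step 9: reduce E->T. Stack=[T / ( E] ptr=4 lookahead=) remaining=[) * id * num $]
Step 10: shift ). Stack=[T / ( E )] ptr=5 lookahead=* remaining=[* id * num $]
Step 11: reduce F->( E ). Stack=[T / F] ptr=5 lookahead=* remaining=[* id * num $]
Step 12: reduce T->T / F. Stack=[T] ptr=5 lookahead=* remaining=[* id * num $]
Step 13: shift *. Stack=[T *] ptr=6 lookahead=id remaining=[id * num $]
Step 14: shift id. Stack=[T * id] ptr=7 lookahead=* remaining=[* num $]
Step 15: reduce F->id. Stack=[T * F] ptr=7 lookahead=* remaining=[* num $]
Step 16: reduce T->T * F. Stack=[T] ptr=7 lookahead=* remaining=[* num $]
Step 17: shift *. Stack=[T *] ptr=8 lookahead=num remaining=[num $]
Step 18: shift num. Stack=[T * num] ptr=9 lookahead=$ remaining=[$]
Step 19: reduce F->num. Stack=[T * F] ptr=9 lookahead=$ remaining=[$]
Step 20: reduce T->T * F. Stack=[T] ptr=9 lookahead=$ remaining=[$]
Step 21: reduce E->T. Stack=[E] ptr=9 lookahead=$ remaining=[$]
Step 22: accept. Stack=[E] ptr=9 lookahead=$ remaining=[$]

Answer: 22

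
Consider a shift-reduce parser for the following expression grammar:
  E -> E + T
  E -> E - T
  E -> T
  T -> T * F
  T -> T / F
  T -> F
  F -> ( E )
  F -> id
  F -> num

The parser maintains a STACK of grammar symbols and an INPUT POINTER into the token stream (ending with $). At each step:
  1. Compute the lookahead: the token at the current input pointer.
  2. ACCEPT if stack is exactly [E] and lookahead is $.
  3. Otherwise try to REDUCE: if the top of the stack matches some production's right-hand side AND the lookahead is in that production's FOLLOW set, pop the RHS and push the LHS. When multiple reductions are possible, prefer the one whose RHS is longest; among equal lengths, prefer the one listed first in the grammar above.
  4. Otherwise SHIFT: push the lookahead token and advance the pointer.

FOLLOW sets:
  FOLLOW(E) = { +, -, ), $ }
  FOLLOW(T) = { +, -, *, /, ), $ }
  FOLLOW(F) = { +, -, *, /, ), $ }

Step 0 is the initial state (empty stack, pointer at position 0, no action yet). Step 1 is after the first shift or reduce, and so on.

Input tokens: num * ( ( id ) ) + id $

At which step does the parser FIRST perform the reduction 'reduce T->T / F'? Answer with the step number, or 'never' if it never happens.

Answer: never

Derivation:
Step 1: shift num. Stack=[num] ptr=1 lookahead=* remaining=[* ( ( id ) ) + id $]
Step 2: reduce F->num. Stack=[F] ptr=1 lookahead=* remaining=[* ( ( id ) ) + id $]
Step 3: reduce T->F. Stack=[T] ptr=1 lookahead=* remaining=[* ( ( id ) ) + id $]
Step 4: shift *. Stack=[T *] ptr=2 lookahead=( remaining=[( ( id ) ) + id $]
Step 5: shift (. Stack=[T * (] ptr=3 lookahead=( remaining=[( id ) ) + id $]
Step 6: shift (. Stack=[T * ( (] ptr=4 lookahead=id remaining=[id ) ) + id $]
Step 7: shift id. Stack=[T * ( ( id] ptr=5 lookahead=) remaining=[) ) + id $]
Step 8: reduce F->id. Stack=[T * ( ( F] ptr=5 lookahead=) remaining=[) ) + id $]
Step 9: reduce T->F. Stack=[T * ( ( T] ptr=5 lookahead=) remaining=[) ) + id $]
Step 10: reduce E->T. Stack=[T * ( ( E] ptr=5 lookahead=) remaining=[) ) + id $]
Step 11: shift ). Stack=[T * ( ( E )] ptr=6 lookahead=) remaining=[) + id $]
Step 12: reduce F->( E ). Stack=[T * ( F] ptr=6 lookahead=) remaining=[) + id $]
Step 13: reduce T->F. Stack=[T * ( T] ptr=6 lookahead=) remaining=[) + id $]
Step 14: reduce E->T. Stack=[T * ( E] ptr=6 lookahead=) remaining=[) + id $]
Step 15: shift ). Stack=[T * ( E )] ptr=7 lookahead=+ remaining=[+ id $]
Step 16: reduce F->( E ). Stack=[T * F] ptr=7 lookahead=+ remaining=[+ id $]
Step 17: reduce T->T * F. Stack=[T] ptr=7 lookahead=+ remaining=[+ id $]
Step 18: reduce E->T. Stack=[E] ptr=7 lookahead=+ remaining=[+ id $]
Step 19: shift +. Stack=[E +] ptr=8 lookahead=id remaining=[id $]
Step 20: shift id. Stack=[E + id] ptr=9 lookahead=$ remaining=[$]
Step 21: reduce F->id. Stack=[E + F] ptr=9 lookahead=$ remaining=[$]
Step 22: reduce T->F. Stack=[E + T] ptr=9 lookahead=$ remaining=[$]
Step 23: reduce E->E + T. Stack=[E] ptr=9 lookahead=$ remaining=[$]
Step 24: accept. Stack=[E] ptr=9 lookahead=$ remaining=[$]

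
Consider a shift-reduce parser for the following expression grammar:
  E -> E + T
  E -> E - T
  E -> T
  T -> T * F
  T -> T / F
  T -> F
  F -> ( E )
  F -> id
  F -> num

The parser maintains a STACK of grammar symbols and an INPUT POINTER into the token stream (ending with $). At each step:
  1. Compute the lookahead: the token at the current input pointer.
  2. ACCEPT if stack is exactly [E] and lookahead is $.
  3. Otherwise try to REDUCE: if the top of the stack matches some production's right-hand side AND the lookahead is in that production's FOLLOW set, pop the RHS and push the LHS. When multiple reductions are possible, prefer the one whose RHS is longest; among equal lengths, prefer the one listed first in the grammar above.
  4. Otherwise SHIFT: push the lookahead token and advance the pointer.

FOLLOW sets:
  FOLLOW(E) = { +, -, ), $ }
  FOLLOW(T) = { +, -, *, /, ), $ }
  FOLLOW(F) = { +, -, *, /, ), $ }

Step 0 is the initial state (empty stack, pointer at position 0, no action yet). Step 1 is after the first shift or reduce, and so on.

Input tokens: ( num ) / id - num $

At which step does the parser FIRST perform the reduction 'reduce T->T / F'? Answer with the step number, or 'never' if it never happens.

Step 1: shift (. Stack=[(] ptr=1 lookahead=num remaining=[num ) / id - num $]
Step 2: shift num. Stack=[( num] ptr=2 lookahead=) remaining=[) / id - num $]
Step 3: reduce F->num. Stack=[( F] ptr=2 lookahead=) remaining=[) / id - num $]
Step 4: reduce T->F. Stack=[( T] ptr=2 lookahead=) remaining=[) / id - num $]
Step 5: reduce E->T. Stack=[( E] ptr=2 lookahead=) remaining=[) / id - num $]
Step 6: shift ). Stack=[( E )] ptr=3 lookahead=/ remaining=[/ id - num $]
Step 7: reduce F->( E ). Stack=[F] ptr=3 lookahead=/ remaining=[/ id - num $]
Step 8: reduce T->F. Stack=[T] ptr=3 lookahead=/ remaining=[/ id - num $]
Step 9: shift /. Stack=[T /] ptr=4 lookahead=id remaining=[id - num $]
Step 10: shift id. Stack=[T / id] ptr=5 lookahead=- remaining=[- num $]
Step 11: reduce F->id. Stack=[T / F] ptr=5 lookahead=- remaining=[- num $]
Step 12: reduce T->T / F. Stack=[T] ptr=5 lookahead=- remaining=[- num $]

Answer: 12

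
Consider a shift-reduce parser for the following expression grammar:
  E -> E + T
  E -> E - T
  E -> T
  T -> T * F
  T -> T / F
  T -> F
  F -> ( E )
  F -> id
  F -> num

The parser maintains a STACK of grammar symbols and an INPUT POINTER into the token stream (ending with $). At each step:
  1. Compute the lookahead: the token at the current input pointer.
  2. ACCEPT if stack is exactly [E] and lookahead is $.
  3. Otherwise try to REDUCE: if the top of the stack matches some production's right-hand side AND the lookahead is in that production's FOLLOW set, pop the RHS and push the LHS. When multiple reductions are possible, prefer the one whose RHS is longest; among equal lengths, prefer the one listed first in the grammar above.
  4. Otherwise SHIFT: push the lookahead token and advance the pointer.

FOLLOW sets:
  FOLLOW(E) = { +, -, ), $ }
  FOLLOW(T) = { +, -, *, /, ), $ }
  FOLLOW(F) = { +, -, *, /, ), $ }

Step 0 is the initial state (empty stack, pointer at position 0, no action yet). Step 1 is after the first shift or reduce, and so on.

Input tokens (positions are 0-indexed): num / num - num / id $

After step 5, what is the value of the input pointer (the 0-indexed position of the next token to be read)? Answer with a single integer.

Answer: 3

Derivation:
Step 1: shift num. Stack=[num] ptr=1 lookahead=/ remaining=[/ num - num / id $]
Step 2: reduce F->num. Stack=[F] ptr=1 lookahead=/ remaining=[/ num - num / id $]
Step 3: reduce T->F. Stack=[T] ptr=1 lookahead=/ remaining=[/ num - num / id $]
Step 4: shift /. Stack=[T /] ptr=2 lookahead=num remaining=[num - num / id $]
Step 5: shift num. Stack=[T / num] ptr=3 lookahead=- remaining=[- num / id $]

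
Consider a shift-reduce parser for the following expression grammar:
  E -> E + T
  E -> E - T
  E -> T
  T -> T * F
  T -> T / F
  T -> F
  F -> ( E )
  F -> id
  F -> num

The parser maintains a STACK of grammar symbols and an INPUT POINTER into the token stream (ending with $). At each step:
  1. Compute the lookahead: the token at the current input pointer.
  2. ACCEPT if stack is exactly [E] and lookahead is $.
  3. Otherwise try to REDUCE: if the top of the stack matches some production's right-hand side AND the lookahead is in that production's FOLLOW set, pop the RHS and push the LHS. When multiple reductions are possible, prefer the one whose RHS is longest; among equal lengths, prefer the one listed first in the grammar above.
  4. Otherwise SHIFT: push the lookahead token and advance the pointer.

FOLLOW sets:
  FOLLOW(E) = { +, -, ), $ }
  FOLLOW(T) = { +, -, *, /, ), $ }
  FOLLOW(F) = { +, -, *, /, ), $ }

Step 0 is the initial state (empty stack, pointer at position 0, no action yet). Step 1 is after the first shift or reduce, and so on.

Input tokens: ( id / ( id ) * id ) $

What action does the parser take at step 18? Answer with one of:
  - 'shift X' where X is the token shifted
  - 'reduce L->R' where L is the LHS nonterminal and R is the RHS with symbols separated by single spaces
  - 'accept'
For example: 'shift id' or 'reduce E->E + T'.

Step 1: shift (. Stack=[(] ptr=1 lookahead=id remaining=[id / ( id ) * id ) $]
Step 2: shift id. Stack=[( id] ptr=2 lookahead=/ remaining=[/ ( id ) * id ) $]
Step 3: reduce F->id. Stack=[( F] ptr=2 lookahead=/ remaining=[/ ( id ) * id ) $]
Step 4: reduce T->F. Stack=[( T] ptr=2 lookahead=/ remaining=[/ ( id ) * id ) $]
Step 5: shift /. Stack=[( T /] ptr=3 lookahead=( remaining=[( id ) * id ) $]
Step 6: shift (. Stack=[( T / (] ptr=4 lookahead=id remaining=[id ) * id ) $]
Step 7: shift id. Stack=[( T / ( id] ptr=5 lookahead=) remaining=[) * id ) $]
Step 8: reduce F->id. Stack=[( T / ( F] ptr=5 lookahead=) remaining=[) * id ) $]
Step 9: reduce T->F. Stack=[( T / ( T] ptr=5 lookahead=) remaining=[) * id ) $]
Step 10: reduce E->T. Stack=[( T / ( E] ptr=5 lookahead=) remaining=[) * id ) $]
Step 11: shift ). Stack=[( T / ( E )] ptr=6 lookahead=* remaining=[* id ) $]
Step 12: reduce F->( E ). Stack=[( T / F] ptr=6 lookahead=* remaining=[* id ) $]
Step 13: reduce T->T / F. Stack=[( T] ptr=6 lookahead=* remaining=[* id ) $]
Step 14: shift *. Stack=[( T *] ptr=7 lookahead=id remaining=[id ) $]
Step 15: shift id. Stack=[( T * id] ptr=8 lookahead=) remaining=[) $]
Step 16: reduce F->id. Stack=[( T * F] ptr=8 lookahead=) remaining=[) $]
Step 17: reduce T->T * F. Stack=[( T] ptr=8 lookahead=) remaining=[) $]
Step 18: reduce E->T. Stack=[( E] ptr=8 lookahead=) remaining=[) $]

Answer: reduce E->T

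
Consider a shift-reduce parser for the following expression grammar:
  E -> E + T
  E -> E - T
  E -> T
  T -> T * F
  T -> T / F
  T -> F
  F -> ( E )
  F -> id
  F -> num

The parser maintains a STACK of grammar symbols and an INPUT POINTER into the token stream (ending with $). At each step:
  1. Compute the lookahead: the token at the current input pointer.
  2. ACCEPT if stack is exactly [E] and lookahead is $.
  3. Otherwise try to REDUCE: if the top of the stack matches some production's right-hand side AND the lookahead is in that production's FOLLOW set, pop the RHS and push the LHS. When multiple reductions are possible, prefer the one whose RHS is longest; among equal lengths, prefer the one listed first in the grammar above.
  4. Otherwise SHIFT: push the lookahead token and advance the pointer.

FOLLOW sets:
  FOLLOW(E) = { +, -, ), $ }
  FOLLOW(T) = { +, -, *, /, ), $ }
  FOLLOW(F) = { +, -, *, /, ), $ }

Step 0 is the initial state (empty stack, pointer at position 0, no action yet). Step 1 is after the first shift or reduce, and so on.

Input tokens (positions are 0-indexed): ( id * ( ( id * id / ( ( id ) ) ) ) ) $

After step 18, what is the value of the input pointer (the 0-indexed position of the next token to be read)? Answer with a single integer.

Step 1: shift (. Stack=[(] ptr=1 lookahead=id remaining=[id * ( ( id * id / ( ( id ) ) ) ) ) $]
Step 2: shift id. Stack=[( id] ptr=2 lookahead=* remaining=[* ( ( id * id / ( ( id ) ) ) ) ) $]
Step 3: reduce F->id. Stack=[( F] ptr=2 lookahead=* remaining=[* ( ( id * id / ( ( id ) ) ) ) ) $]
Step 4: reduce T->F. Stack=[( T] ptr=2 lookahead=* remaining=[* ( ( id * id / ( ( id ) ) ) ) ) $]
Step 5: shift *. Stack=[( T *] ptr=3 lookahead=( remaining=[( ( id * id / ( ( id ) ) ) ) ) $]
Step 6: shift (. Stack=[( T * (] ptr=4 lookahead=( remaining=[( id * id / ( ( id ) ) ) ) ) $]
Step 7: shift (. Stack=[( T * ( (] ptr=5 lookahead=id remaining=[id * id / ( ( id ) ) ) ) ) $]
Step 8: shift id. Stack=[( T * ( ( id] ptr=6 lookahead=* remaining=[* id / ( ( id ) ) ) ) ) $]
Step 9: reduce F->id. Stack=[( T * ( ( F] ptr=6 lookahead=* remaining=[* id / ( ( id ) ) ) ) ) $]
Step 10: reduce T->F. Stack=[( T * ( ( T] ptr=6 lookahead=* remaining=[* id / ( ( id ) ) ) ) ) $]
Step 11: shift *. Stack=[( T * ( ( T *] ptr=7 lookahead=id remaining=[id / ( ( id ) ) ) ) ) $]
Step 12: shift id. Stack=[( T * ( ( T * id] ptr=8 lookahead=/ remaining=[/ ( ( id ) ) ) ) ) $]
Step 13: reduce F->id. Stack=[( T * ( ( T * F] ptr=8 lookahead=/ remaining=[/ ( ( id ) ) ) ) ) $]
Step 14: reduce T->T * F. Stack=[( T * ( ( T] ptr=8 lookahead=/ remaining=[/ ( ( id ) ) ) ) ) $]
Step 15: shift /. Stack=[( T * ( ( T /] ptr=9 lookahead=( remaining=[( ( id ) ) ) ) ) $]
Step 16: shift (. Stack=[( T * ( ( T / (] ptr=10 lookahead=( remaining=[( id ) ) ) ) ) $]
Step 17: shift (. Stack=[( T * ( ( T / ( (] ptr=11 lookahead=id remaining=[id ) ) ) ) ) $]
Step 18: shift id. Stack=[( T * ( ( T / ( ( id] ptr=12 lookahead=) remaining=[) ) ) ) ) $]

Answer: 12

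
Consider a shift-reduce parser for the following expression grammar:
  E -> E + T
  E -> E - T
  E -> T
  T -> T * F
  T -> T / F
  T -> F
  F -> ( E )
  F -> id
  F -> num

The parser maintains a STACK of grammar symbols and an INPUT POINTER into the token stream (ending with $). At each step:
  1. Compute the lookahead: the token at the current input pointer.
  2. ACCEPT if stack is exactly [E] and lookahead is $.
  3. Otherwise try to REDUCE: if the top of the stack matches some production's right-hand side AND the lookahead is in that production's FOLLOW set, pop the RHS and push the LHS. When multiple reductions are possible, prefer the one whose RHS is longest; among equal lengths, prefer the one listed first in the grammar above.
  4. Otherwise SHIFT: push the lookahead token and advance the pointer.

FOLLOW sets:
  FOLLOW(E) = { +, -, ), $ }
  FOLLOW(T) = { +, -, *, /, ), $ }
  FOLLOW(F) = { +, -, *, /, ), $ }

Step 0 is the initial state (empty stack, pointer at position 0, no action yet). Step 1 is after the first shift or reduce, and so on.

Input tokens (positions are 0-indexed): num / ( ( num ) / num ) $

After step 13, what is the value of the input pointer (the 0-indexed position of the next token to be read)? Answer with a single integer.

Step 1: shift num. Stack=[num] ptr=1 lookahead=/ remaining=[/ ( ( num ) / num ) $]
Step 2: reduce F->num. Stack=[F] ptr=1 lookahead=/ remaining=[/ ( ( num ) / num ) $]
Step 3: reduce T->F. Stack=[T] ptr=1 lookahead=/ remaining=[/ ( ( num ) / num ) $]
Step 4: shift /. Stack=[T /] ptr=2 lookahead=( remaining=[( ( num ) / num ) $]
Step 5: shift (. Stack=[T / (] ptr=3 lookahead=( remaining=[( num ) / num ) $]
Step 6: shift (. Stack=[T / ( (] ptr=4 lookahead=num remaining=[num ) / num ) $]
Step 7: shift num. Stack=[T / ( ( num] ptr=5 lookahead=) remaining=[) / num ) $]
Step 8: reduce F->num. Stack=[T / ( ( F] ptr=5 lookahead=) remaining=[) / num ) $]
Step 9: reduce T->F. Stack=[T / ( ( T] ptr=5 lookahead=) remaining=[) / num ) $]
Step 10: reduce E->T. Stack=[T / ( ( E] ptr=5 lookahead=) remaining=[) / num ) $]
Step 11: shift ). Stack=[T / ( ( E )] ptr=6 lookahead=/ remaining=[/ num ) $]
Step 12: reduce F->( E ). Stack=[T / ( F] ptr=6 lookahead=/ remaining=[/ num ) $]
Step 13: reduce T->F. Stack=[T / ( T] ptr=6 lookahead=/ remaining=[/ num ) $]

Answer: 6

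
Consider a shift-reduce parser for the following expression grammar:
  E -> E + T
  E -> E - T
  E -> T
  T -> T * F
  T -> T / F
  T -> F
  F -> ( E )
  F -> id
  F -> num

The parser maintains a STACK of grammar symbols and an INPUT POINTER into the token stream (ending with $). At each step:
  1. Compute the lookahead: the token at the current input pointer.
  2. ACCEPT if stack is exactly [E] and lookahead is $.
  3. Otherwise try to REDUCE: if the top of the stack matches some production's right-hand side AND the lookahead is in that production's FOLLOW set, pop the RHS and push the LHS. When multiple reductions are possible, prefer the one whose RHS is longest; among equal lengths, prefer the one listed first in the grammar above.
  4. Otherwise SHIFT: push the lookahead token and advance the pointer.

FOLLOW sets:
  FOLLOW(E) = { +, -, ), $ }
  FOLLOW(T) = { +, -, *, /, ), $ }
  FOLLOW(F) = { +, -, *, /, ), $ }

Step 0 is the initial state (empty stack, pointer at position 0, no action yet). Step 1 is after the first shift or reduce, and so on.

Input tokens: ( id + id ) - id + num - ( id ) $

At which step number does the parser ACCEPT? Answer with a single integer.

Answer: 35

Derivation:
Step 1: shift (. Stack=[(] ptr=1 lookahead=id remaining=[id + id ) - id + num - ( id ) $]
Step 2: shift id. Stack=[( id] ptr=2 lookahead=+ remaining=[+ id ) - id + num - ( id ) $]
Step 3: reduce F->id. Stack=[( F] ptr=2 lookahead=+ remaining=[+ id ) - id + num - ( id ) $]
Step 4: reduce T->F. Stack=[( T] ptr=2 lookahead=+ remaining=[+ id ) - id + num - ( id ) $]
Step 5: reduce E->T. Stack=[( E] ptr=2 lookahead=+ remaining=[+ id ) - id + num - ( id ) $]
Step 6: shift +. Stack=[( E +] ptr=3 lookahead=id remaining=[id ) - id + num - ( id ) $]
Step 7: shift id. Stack=[( E + id] ptr=4 lookahead=) remaining=[) - id + num - ( id ) $]
Step 8: reduce F->id. Stack=[( E + F] ptr=4 lookahead=) remaining=[) - id + num - ( id ) $]
Step 9: reduce T->F. Stack=[( E + T] ptr=4 lookahead=) remaining=[) - id + num - ( id ) $]
Step 10: reduce E->E + T. Stack=[( E] ptr=4 lookahead=) remaining=[) - id + num - ( id ) $]
Step 11: shift ). Stack=[( E )] ptr=5 lookahead=- remaining=[- id + num - ( id ) $]
Step 12: reduce F->( E ). Stack=[F] ptr=5 lookahead=- remaining=[- id + num - ( id ) $]
Step 13: reduce T->F. Stack=[T] ptr=5 lookahead=- remaining=[- id + num - ( id ) $]
Step 14: reduce E->T. Stack=[E] ptr=5 lookahead=- remaining=[- id + num - ( id ) $]
Step 15: shift -. Stack=[E -] ptr=6 lookahead=id remaining=[id + num - ( id ) $]
Step 16: shift id. Stack=[E - id] ptr=7 lookahead=+ remaining=[+ num - ( id ) $]
Step 17: reduce F->id. Stack=[E - F] ptr=7 lookahead=+ remaining=[+ num - ( id ) $]
Step 18: reduce T->F. Stack=[E - T] ptr=7 lookahead=+ remaining=[+ num - ( id ) $]
Step 19: reduce E->E - T. Stack=[E] ptr=7 lookahead=+ remaining=[+ num - ( id ) $]
Step 20: shift +. Stack=[E +] ptr=8 lookahead=num remaining=[num - ( id ) $]
Step 21: shift num. Stack=[E + num] ptr=9 lookahead=- remaining=[- ( id ) $]
Step 22: reduce F->num. Stack=[E + F] ptr=9 lookahead=- remaining=[- ( id ) $]
Step 23: reduce T->F. Stack=[E + T] ptr=9 lookahead=- remaining=[- ( id ) $]
Step 24: reduce E->E + T. Stack=[E] ptr=9 lookahead=- remaining=[- ( id ) $]
Step 25: shift -. Stack=[E -] ptr=10 lookahead=( remaining=[( id ) $]
Step 26: shift (. Stack=[E - (] ptr=11 lookahead=id remaining=[id ) $]
Step 27: shift id. Stack=[E - ( id] ptr=12 lookahead=) remaining=[) $]
Step 28: reduce F->id. Stack=[E - ( F] ptr=12 lookahead=) remaining=[) $]
Step 29: reduce T->F. Stack=[E - ( T] ptr=12 lookahead=) remaining=[) $]
Step 30: reduce E->T. Stack=[E - ( E] ptr=12 lookahead=) remaining=[) $]
Step 31: shift ). Stack=[E - ( E )] ptr=13 lookahead=$ remaining=[$]
Step 32: reduce F->( E ). Stack=[E - F] ptr=13 lookahead=$ remaining=[$]
Step 33: reduce T->F. Stack=[E - T] ptr=13 lookahead=$ remaining=[$]
Step 34: reduce E->E - T. Stack=[E] ptr=13 lookahead=$ remaining=[$]
Step 35: accept. Stack=[E] ptr=13 lookahead=$ remaining=[$]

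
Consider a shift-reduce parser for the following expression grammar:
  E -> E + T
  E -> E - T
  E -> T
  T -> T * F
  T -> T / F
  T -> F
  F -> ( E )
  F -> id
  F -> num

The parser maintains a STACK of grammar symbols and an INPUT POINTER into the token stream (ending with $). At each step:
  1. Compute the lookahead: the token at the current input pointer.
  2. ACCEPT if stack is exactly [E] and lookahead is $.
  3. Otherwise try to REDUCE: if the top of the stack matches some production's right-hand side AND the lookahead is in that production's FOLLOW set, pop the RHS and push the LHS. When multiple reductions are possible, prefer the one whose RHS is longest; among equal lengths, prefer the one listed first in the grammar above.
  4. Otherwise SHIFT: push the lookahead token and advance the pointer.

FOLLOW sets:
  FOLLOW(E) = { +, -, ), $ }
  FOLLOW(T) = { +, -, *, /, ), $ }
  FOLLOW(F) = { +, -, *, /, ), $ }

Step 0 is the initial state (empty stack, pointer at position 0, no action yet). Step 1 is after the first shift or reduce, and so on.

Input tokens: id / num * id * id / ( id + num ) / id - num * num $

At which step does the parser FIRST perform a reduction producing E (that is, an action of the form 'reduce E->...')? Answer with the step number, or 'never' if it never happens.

Answer: 21

Derivation:
Step 1: shift id. Stack=[id] ptr=1 lookahead=/ remaining=[/ num * id * id / ( id + num ) / id - num * num $]
Step 2: reduce F->id. Stack=[F] ptr=1 lookahead=/ remaining=[/ num * id * id / ( id + num ) / id - num * num $]
Step 3: reduce T->F. Stack=[T] ptr=1 lookahead=/ remaining=[/ num * id * id / ( id + num ) / id - num * num $]
Step 4: shift /. Stack=[T /] ptr=2 lookahead=num remaining=[num * id * id / ( id + num ) / id - num * num $]
Step 5: shift num. Stack=[T / num] ptr=3 lookahead=* remaining=[* id * id / ( id + num ) / id - num * num $]
Step 6: reduce F->num. Stack=[T / F] ptr=3 lookahead=* remaining=[* id * id / ( id + num ) / id - num * num $]
Step 7: reduce T->T / F. Stack=[T] ptr=3 lookahead=* remaining=[* id * id / ( id + num ) / id - num * num $]
Step 8: shift *. Stack=[T *] ptr=4 lookahead=id remaining=[id * id / ( id + num ) / id - num * num $]
Step 9: shift id. Stack=[T * id] ptr=5 lookahead=* remaining=[* id / ( id + num ) / id - num * num $]
Step 10: reduce F->id. Stack=[T * F] ptr=5 lookahead=* remaining=[* id / ( id + num ) / id - num * num $]
Step 11: reduce T->T * F. Stack=[T] ptr=5 lookahead=* remaining=[* id / ( id + num ) / id - num * num $]
Step 12: shift *. Stack=[T *] ptr=6 lookahead=id remaining=[id / ( id + num ) / id - num * num $]
Step 13: shift id. Stack=[T * id] ptr=7 lookahead=/ remaining=[/ ( id + num ) / id - num * num $]
Step 14: reduce F->id. Stack=[T * F] ptr=7 lookahead=/ remaining=[/ ( id + num ) / id - num * num $]
Step 15: reduce T->T * F. Stack=[T] ptr=7 lookahead=/ remaining=[/ ( id + num ) / id - num * num $]
Step 16: shift /. Stack=[T /] ptr=8 lookahead=( remaining=[( id + num ) / id - num * num $]
Step 17: shift (. Stack=[T / (] ptr=9 lookahead=id remaining=[id + num ) / id - num * num $]
Step 18: shift id. Stack=[T / ( id] ptr=10 lookahead=+ remaining=[+ num ) / id - num * num $]
Step 19: reduce F->id. Stack=[T / ( F] ptr=10 lookahead=+ remaining=[+ num ) / id - num * num $]
Step 20: reduce T->F. Stack=[T / ( T] ptr=10 lookahead=+ remaining=[+ num ) / id - num * num $]
Step 21: reduce E->T. Stack=[T / ( E] ptr=10 lookahead=+ remaining=[+ num ) / id - num * num $]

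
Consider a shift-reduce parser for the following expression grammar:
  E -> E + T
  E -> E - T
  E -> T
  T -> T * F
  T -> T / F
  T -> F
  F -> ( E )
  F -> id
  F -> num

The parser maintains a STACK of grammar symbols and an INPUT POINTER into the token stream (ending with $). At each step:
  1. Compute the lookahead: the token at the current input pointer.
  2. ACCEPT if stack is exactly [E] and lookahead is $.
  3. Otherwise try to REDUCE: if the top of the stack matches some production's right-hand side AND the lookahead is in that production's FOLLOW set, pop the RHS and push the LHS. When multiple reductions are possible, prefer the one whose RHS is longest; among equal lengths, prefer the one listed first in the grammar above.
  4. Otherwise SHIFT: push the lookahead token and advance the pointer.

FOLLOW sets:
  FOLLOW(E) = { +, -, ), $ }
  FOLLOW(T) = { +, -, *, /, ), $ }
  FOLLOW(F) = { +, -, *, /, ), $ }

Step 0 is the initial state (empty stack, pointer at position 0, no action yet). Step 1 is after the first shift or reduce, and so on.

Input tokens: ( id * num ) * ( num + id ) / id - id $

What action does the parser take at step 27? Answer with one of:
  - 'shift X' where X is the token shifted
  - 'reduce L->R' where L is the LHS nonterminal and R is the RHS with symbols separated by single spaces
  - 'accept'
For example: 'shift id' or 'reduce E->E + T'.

Answer: shift /

Derivation:
Step 1: shift (. Stack=[(] ptr=1 lookahead=id remaining=[id * num ) * ( num + id ) / id - id $]
Step 2: shift id. Stack=[( id] ptr=2 lookahead=* remaining=[* num ) * ( num + id ) / id - id $]
Step 3: reduce F->id. Stack=[( F] ptr=2 lookahead=* remaining=[* num ) * ( num + id ) / id - id $]
Step 4: reduce T->F. Stack=[( T] ptr=2 lookahead=* remaining=[* num ) * ( num + id ) / id - id $]
Step 5: shift *. Stack=[( T *] ptr=3 lookahead=num remaining=[num ) * ( num + id ) / id - id $]
Step 6: shift num. Stack=[( T * num] ptr=4 lookahead=) remaining=[) * ( num + id ) / id - id $]
Step 7: reduce F->num. Stack=[( T * F] ptr=4 lookahead=) remaining=[) * ( num + id ) / id - id $]
Step 8: reduce T->T * F. Stack=[( T] ptr=4 lookahead=) remaining=[) * ( num + id ) / id - id $]
Step 9: reduce E->T. Stack=[( E] ptr=4 lookahead=) remaining=[) * ( num + id ) / id - id $]
Step 10: shift ). Stack=[( E )] ptr=5 lookahead=* remaining=[* ( num + id ) / id - id $]
Step 11: reduce F->( E ). Stack=[F] ptr=5 lookahead=* remaining=[* ( num + id ) / id - id $]
Step 12: reduce T->F. Stack=[T] ptr=5 lookahead=* remaining=[* ( num + id ) / id - id $]
Step 13: shift *. Stack=[T *] ptr=6 lookahead=( remaining=[( num + id ) / id - id $]
Step 14: shift (. Stack=[T * (] ptr=7 lookahead=num remaining=[num + id ) / id - id $]
Step 15: shift num. Stack=[T * ( num] ptr=8 lookahead=+ remaining=[+ id ) / id - id $]
Step 16: reduce F->num. Stack=[T * ( F] ptr=8 lookahead=+ remaining=[+ id ) / id - id $]
Step 17: reduce T->F. Stack=[T * ( T] ptr=8 lookahead=+ remaining=[+ id ) / id - id $]
Step 18: reduce E->T. Stack=[T * ( E] ptr=8 lookahead=+ remaining=[+ id ) / id - id $]
Step 19: shift +. Stack=[T * ( E +] ptr=9 lookahead=id remaining=[id ) / id - id $]
Step 20: shift id. Stack=[T * ( E + id] ptr=10 lookahead=) remaining=[) / id - id $]
Step 21: reduce F->id. Stack=[T * ( E + F] ptr=10 lookahead=) remaining=[) / id - id $]
Step 22: reduce T->F. Stack=[T * ( E + T] ptr=10 lookahead=) remaining=[) / id - id $]
Step 23: reduce E->E + T. Stack=[T * ( E] ptr=10 lookahead=) remaining=[) / id - id $]
Step 24: shift ). Stack=[T * ( E )] ptr=11 lookahead=/ remaining=[/ id - id $]
Step 25: reduce F->( E ). Stack=[T * F] ptr=11 lookahead=/ remaining=[/ id - id $]
Step 26: reduce T->T * F. Stack=[T] ptr=11 lookahead=/ remaining=[/ id - id $]
Step 27: shift /. Stack=[T /] ptr=12 lookahead=id remaining=[id - id $]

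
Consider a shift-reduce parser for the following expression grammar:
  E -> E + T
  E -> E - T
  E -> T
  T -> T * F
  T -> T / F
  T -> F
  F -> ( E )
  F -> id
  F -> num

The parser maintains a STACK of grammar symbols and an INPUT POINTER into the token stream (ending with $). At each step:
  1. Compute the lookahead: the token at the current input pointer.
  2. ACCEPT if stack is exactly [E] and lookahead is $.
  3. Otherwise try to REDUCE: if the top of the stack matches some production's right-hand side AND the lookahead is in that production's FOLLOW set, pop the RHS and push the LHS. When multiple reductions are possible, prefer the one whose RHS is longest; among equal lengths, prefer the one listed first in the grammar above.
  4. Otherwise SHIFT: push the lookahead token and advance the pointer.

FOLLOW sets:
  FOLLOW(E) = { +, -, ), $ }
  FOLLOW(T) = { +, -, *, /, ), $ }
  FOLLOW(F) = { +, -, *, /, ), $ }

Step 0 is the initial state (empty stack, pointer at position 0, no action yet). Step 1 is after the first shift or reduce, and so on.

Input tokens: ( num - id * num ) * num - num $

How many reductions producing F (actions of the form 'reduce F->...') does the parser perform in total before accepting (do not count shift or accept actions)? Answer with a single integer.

Step 1: shift (. Stack=[(] ptr=1 lookahead=num remaining=[num - id * num ) * num - num $]
Step 2: shift num. Stack=[( num] ptr=2 lookahead=- remaining=[- id * num ) * num - num $]
Step 3: reduce F->num. Stack=[( F] ptr=2 lookahead=- remaining=[- id * num ) * num - num $]
Step 4: reduce T->F. Stack=[( T] ptr=2 lookahead=- remaining=[- id * num ) * num - num $]
Step 5: reduce E->T. Stack=[( E] ptr=2 lookahead=- remaining=[- id * num ) * num - num $]
Step 6: shift -. Stack=[( E -] ptr=3 lookahead=id remaining=[id * num ) * num - num $]
Step 7: shift id. Stack=[( E - id] ptr=4 lookahead=* remaining=[* num ) * num - num $]
Step 8: reduce F->id. Stack=[( E - F] ptr=4 lookahead=* remaining=[* num ) * num - num $]
Step 9: reduce T->F. Stack=[( E - T] ptr=4 lookahead=* remaining=[* num ) * num - num $]
Step 10: shift *. Stack=[( E - T *] ptr=5 lookahead=num remaining=[num ) * num - num $]
Step 11: shift num. Stack=[( E - T * num] ptr=6 lookahead=) remaining=[) * num - num $]
Step 12: reduce F->num. Stack=[( E - T * F] ptr=6 lookahead=) remaining=[) * num - num $]
Step 13: reduce T->T * F. Stack=[( E - T] ptr=6 lookahead=) remaining=[) * num - num $]
Step 14: reduce E->E - T. Stack=[( E] ptr=6 lookahead=) remaining=[) * num - num $]
Step 15: shift ). Stack=[( E )] ptr=7 lookahead=* remaining=[* num - num $]
Step 16: reduce F->( E ). Stack=[F] ptr=7 lookahead=* remaining=[* num - num $]
Step 17: reduce T->F. Stack=[T] ptr=7 lookahead=* remaining=[* num - num $]
Step 18: shift *. Stack=[T *] ptr=8 lookahead=num remaining=[num - num $]
Step 19: shift num. Stack=[T * num] ptr=9 lookahead=- remaining=[- num $]
Step 20: reduce F->num. Stack=[T * F] ptr=9 lookahead=- remaining=[- num $]
Step 21: reduce T->T * F. Stack=[T] ptr=9 lookahead=- remaining=[- num $]
Step 22: reduce E->T. Stack=[E] ptr=9 lookahead=- remaining=[- num $]
Step 23: shift -. Stack=[E -] ptr=10 lookahead=num remaining=[num $]
Step 24: shift num. Stack=[E - num] ptr=11 lookahead=$ remaining=[$]
Step 25: reduce F->num. Stack=[E - F] ptr=11 lookahead=$ remaining=[$]
Step 26: reduce T->F. Stack=[E - T] ptr=11 lookahead=$ remaining=[$]
Step 27: reduce E->E - T. Stack=[E] ptr=11 lookahead=$ remaining=[$]
Step 28: accept. Stack=[E] ptr=11 lookahead=$ remaining=[$]

Answer: 6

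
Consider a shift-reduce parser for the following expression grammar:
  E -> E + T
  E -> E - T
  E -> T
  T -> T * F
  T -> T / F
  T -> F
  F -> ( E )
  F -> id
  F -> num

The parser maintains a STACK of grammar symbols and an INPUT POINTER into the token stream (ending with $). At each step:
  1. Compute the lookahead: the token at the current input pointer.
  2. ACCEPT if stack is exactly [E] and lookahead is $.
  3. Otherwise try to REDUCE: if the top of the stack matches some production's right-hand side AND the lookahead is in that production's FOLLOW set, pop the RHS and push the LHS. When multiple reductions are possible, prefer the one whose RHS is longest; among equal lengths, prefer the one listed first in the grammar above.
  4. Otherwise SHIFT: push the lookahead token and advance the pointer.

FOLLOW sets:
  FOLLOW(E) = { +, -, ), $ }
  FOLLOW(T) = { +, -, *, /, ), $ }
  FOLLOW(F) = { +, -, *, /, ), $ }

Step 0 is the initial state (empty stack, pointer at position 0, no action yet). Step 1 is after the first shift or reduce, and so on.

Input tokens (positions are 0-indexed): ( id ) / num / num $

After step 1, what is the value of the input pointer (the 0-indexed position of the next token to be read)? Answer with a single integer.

Answer: 1

Derivation:
Step 1: shift (. Stack=[(] ptr=1 lookahead=id remaining=[id ) / num / num $]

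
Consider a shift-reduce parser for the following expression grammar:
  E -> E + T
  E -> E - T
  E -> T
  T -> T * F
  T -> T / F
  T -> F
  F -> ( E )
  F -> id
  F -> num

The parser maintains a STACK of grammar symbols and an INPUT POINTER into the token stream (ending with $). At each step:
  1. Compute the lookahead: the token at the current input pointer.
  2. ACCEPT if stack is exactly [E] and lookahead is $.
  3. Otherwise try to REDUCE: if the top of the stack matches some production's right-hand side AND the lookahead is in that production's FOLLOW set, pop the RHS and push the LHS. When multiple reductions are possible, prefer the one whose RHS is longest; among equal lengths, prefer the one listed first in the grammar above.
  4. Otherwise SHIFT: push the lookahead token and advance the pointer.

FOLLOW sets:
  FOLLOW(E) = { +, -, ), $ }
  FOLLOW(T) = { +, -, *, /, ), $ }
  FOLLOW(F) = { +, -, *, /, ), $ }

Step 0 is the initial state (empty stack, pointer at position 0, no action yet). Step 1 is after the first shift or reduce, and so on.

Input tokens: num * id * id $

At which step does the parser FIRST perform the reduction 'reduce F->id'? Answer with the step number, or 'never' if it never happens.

Answer: 6

Derivation:
Step 1: shift num. Stack=[num] ptr=1 lookahead=* remaining=[* id * id $]
Step 2: reduce F->num. Stack=[F] ptr=1 lookahead=* remaining=[* id * id $]
Step 3: reduce T->F. Stack=[T] ptr=1 lookahead=* remaining=[* id * id $]
Step 4: shift *. Stack=[T *] ptr=2 lookahead=id remaining=[id * id $]
Step 5: shift id. Stack=[T * id] ptr=3 lookahead=* remaining=[* id $]
Step 6: reduce F->id. Stack=[T * F] ptr=3 lookahead=* remaining=[* id $]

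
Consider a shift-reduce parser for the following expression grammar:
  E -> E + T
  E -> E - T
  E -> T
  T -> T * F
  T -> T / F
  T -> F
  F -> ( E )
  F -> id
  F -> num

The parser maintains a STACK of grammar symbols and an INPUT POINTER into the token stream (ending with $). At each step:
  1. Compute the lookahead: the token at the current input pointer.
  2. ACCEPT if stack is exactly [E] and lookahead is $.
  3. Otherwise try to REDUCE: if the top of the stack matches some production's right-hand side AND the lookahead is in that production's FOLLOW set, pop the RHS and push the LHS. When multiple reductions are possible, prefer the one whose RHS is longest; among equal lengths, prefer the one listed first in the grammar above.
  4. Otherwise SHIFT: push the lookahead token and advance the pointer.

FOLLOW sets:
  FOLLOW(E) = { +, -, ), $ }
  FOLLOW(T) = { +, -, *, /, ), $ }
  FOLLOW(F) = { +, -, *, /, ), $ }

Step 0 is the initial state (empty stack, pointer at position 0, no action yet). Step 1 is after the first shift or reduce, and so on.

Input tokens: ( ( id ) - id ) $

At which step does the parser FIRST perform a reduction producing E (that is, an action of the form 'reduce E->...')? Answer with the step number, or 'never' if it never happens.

Answer: 6

Derivation:
Step 1: shift (. Stack=[(] ptr=1 lookahead=( remaining=[( id ) - id ) $]
Step 2: shift (. Stack=[( (] ptr=2 lookahead=id remaining=[id ) - id ) $]
Step 3: shift id. Stack=[( ( id] ptr=3 lookahead=) remaining=[) - id ) $]
Step 4: reduce F->id. Stack=[( ( F] ptr=3 lookahead=) remaining=[) - id ) $]
Step 5: reduce T->F. Stack=[( ( T] ptr=3 lookahead=) remaining=[) - id ) $]
Step 6: reduce E->T. Stack=[( ( E] ptr=3 lookahead=) remaining=[) - id ) $]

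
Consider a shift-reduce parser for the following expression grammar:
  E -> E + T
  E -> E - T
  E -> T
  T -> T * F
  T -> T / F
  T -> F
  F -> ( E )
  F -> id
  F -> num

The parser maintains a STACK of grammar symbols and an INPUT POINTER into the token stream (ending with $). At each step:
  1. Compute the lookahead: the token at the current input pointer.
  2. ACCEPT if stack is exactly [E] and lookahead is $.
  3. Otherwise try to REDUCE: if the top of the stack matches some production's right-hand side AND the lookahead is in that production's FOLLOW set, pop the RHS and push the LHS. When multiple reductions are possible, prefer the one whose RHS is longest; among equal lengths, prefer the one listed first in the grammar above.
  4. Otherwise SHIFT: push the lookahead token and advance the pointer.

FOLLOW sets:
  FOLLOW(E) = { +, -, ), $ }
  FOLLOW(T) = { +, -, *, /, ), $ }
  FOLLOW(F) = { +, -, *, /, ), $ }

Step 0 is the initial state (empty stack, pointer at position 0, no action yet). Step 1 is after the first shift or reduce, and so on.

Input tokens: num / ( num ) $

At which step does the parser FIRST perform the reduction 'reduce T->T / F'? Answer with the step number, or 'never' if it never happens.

Answer: 12

Derivation:
Step 1: shift num. Stack=[num] ptr=1 lookahead=/ remaining=[/ ( num ) $]
Step 2: reduce F->num. Stack=[F] ptr=1 lookahead=/ remaining=[/ ( num ) $]
Step 3: reduce T->F. Stack=[T] ptr=1 lookahead=/ remaining=[/ ( num ) $]
Step 4: shift /. Stack=[T /] ptr=2 lookahead=( remaining=[( num ) $]
Step 5: shift (. Stack=[T / (] ptr=3 lookahead=num remaining=[num ) $]
Step 6: shift num. Stack=[T / ( num] ptr=4 lookahead=) remaining=[) $]
Step 7: reduce F->num. Stack=[T / ( F] ptr=4 lookahead=) remaining=[) $]
Step 8: reduce T->F. Stack=[T / ( T] ptr=4 lookahead=) remaining=[) $]
Step 9: reduce E->T. Stack=[T / ( E] ptr=4 lookahead=) remaining=[) $]
Step 10: shift ). Stack=[T / ( E )] ptr=5 lookahead=$ remaining=[$]
Step 11: reduce F->( E ). Stack=[T / F] ptr=5 lookahead=$ remaining=[$]
Step 12: reduce T->T / F. Stack=[T] ptr=5 lookahead=$ remaining=[$]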